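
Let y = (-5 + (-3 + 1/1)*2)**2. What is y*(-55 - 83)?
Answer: -11178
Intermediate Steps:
y = 81 (y = (-5 + (-3 + 1)*2)**2 = (-5 - 2*2)**2 = (-5 - 4)**2 = (-9)**2 = 81)
y*(-55 - 83) = 81*(-55 - 83) = 81*(-138) = -11178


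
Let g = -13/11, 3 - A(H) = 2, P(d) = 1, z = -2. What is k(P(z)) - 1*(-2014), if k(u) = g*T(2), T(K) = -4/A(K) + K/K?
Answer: 22193/11 ≈ 2017.5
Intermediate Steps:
A(H) = 1 (A(H) = 3 - 1*2 = 3 - 2 = 1)
g = -13/11 (g = -13*1/11 = -13/11 ≈ -1.1818)
T(K) = -3 (T(K) = -4/1 + K/K = -4*1 + 1 = -4 + 1 = -3)
k(u) = 39/11 (k(u) = -13/11*(-3) = 39/11)
k(P(z)) - 1*(-2014) = 39/11 - 1*(-2014) = 39/11 + 2014 = 22193/11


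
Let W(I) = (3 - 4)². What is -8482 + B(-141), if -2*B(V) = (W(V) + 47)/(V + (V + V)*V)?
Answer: -112021782/13207 ≈ -8482.0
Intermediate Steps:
W(I) = 1 (W(I) = (-1)² = 1)
B(V) = -24/(V + 2*V²) (B(V) = -(1 + 47)/(2*(V + (V + V)*V)) = -24/(V + (2*V)*V) = -24/(V + 2*V²))
-8482 + B(-141) = -8482 - 24/(-141*(1 + 2*(-141))) = -8482 - 24*(-1/141)/(1 - 282) = -8482 - 24*(-1/141)/(-281) = -8482 - 24*(-1/141)*(-1/281) = -8482 - 8/13207 = -112021782/13207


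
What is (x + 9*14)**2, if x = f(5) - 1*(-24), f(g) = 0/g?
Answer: 22500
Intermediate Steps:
f(g) = 0
x = 24 (x = 0 - 1*(-24) = 0 + 24 = 24)
(x + 9*14)**2 = (24 + 9*14)**2 = (24 + 126)**2 = 150**2 = 22500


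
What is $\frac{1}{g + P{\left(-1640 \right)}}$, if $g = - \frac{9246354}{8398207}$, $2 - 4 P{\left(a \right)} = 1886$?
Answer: $- \frac{8398207}{3964801851} \approx -0.0021182$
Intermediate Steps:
$P{\left(a \right)} = -471$ ($P{\left(a \right)} = \frac{1}{2} - \frac{943}{2} = -471$)
$g = - \frac{9246354}{8398207}$ ($g = \left(-9246354\right) \frac{1}{8398207} = - \frac{9246354}{8398207} \approx -1.101$)
$\frac{1}{g + P{\left(-1640 \right)}} = \frac{1}{- \frac{9246354}{8398207} - 471} = \frac{1}{- \frac{3964801851}{8398207}} = - \frac{8398207}{3964801851}$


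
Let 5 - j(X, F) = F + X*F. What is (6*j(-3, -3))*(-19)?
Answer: 114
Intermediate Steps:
j(X, F) = 5 - F - F*X (j(X, F) = 5 - (F + X*F) = 5 - (F + F*X) = 5 + (-F - F*X) = 5 - F - F*X)
(6*j(-3, -3))*(-19) = (6*(5 - 1*(-3) - 1*(-3)*(-3)))*(-19) = (6*(5 + 3 - 9))*(-19) = (6*(-1))*(-19) = -6*(-19) = 114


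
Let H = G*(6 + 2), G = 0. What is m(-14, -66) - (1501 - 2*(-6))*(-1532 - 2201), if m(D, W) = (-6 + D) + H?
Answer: 5648009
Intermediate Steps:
H = 0 (H = 0*(6 + 2) = 0*8 = 0)
m(D, W) = -6 + D (m(D, W) = (-6 + D) + 0 = -6 + D)
m(-14, -66) - (1501 - 2*(-6))*(-1532 - 2201) = (-6 - 14) - (1501 - 2*(-6))*(-1532 - 2201) = -20 - (1501 + 12)*(-3733) = -20 - 1513*(-3733) = -20 - 1*(-5648029) = -20 + 5648029 = 5648009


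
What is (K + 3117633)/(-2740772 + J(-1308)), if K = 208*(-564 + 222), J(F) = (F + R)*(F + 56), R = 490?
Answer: -1015499/572212 ≈ -1.7747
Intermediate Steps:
J(F) = (56 + F)*(490 + F) (J(F) = (F + 490)*(F + 56) = (490 + F)*(56 + F) = (56 + F)*(490 + F))
K = -71136 (K = 208*(-342) = -71136)
(K + 3117633)/(-2740772 + J(-1308)) = (-71136 + 3117633)/(-2740772 + (27440 + (-1308)² + 546*(-1308))) = 3046497/(-2740772 + (27440 + 1710864 - 714168)) = 3046497/(-2740772 + 1024136) = 3046497/(-1716636) = 3046497*(-1/1716636) = -1015499/572212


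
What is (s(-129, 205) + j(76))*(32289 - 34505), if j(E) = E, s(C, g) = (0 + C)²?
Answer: -37044872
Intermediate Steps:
s(C, g) = C²
(s(-129, 205) + j(76))*(32289 - 34505) = ((-129)² + 76)*(32289 - 34505) = (16641 + 76)*(-2216) = 16717*(-2216) = -37044872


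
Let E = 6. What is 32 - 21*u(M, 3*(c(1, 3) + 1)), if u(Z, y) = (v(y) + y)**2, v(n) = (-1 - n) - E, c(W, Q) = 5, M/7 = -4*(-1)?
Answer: -997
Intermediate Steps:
M = 28 (M = 7*(-4*(-1)) = 7*4 = 28)
v(n) = -7 - n (v(n) = (-1 - n) - 1*6 = (-1 - n) - 6 = -7 - n)
u(Z, y) = 49 (u(Z, y) = ((-7 - y) + y)**2 = (-7)**2 = 49)
32 - 21*u(M, 3*(c(1, 3) + 1)) = 32 - 21*49 = 32 - 1029 = -997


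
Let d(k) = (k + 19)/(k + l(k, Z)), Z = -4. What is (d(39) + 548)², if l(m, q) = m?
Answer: 458002801/1521 ≈ 3.0112e+5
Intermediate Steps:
d(k) = (19 + k)/(2*k) (d(k) = (k + 19)/(k + k) = (19 + k)/((2*k)) = (19 + k)*(1/(2*k)) = (19 + k)/(2*k))
(d(39) + 548)² = ((½)*(19 + 39)/39 + 548)² = ((½)*(1/39)*58 + 548)² = (29/39 + 548)² = (21401/39)² = 458002801/1521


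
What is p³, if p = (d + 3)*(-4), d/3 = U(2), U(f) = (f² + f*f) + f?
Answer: -2299968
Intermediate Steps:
U(f) = f + 2*f² (U(f) = (f² + f²) + f = 2*f² + f = f + 2*f²)
d = 30 (d = 3*(2*(1 + 2*2)) = 3*(2*(1 + 4)) = 3*(2*5) = 3*10 = 30)
p = -132 (p = (30 + 3)*(-4) = 33*(-4) = -132)
p³ = (-132)³ = -2299968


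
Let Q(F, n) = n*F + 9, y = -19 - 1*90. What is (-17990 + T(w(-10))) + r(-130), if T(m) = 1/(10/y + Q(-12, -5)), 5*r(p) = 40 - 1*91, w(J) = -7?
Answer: -675996966/37555 ≈ -18000.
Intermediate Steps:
y = -109 (y = -19 - 90 = -109)
r(p) = -51/5 (r(p) = (40 - 1*91)/5 = (40 - 91)/5 = (⅕)*(-51) = -51/5)
Q(F, n) = 9 + F*n (Q(F, n) = F*n + 9 = 9 + F*n)
T(m) = 109/7511 (T(m) = 1/(10/(-109) + (9 - 12*(-5))) = 1/(10*(-1/109) + (9 + 60)) = 1/(-10/109 + 69) = 1/(7511/109) = 109/7511)
(-17990 + T(w(-10))) + r(-130) = (-17990 + 109/7511) - 51/5 = -135122781/7511 - 51/5 = -675996966/37555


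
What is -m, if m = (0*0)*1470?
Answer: 0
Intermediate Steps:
m = 0 (m = 0*1470 = 0)
-m = -1*0 = 0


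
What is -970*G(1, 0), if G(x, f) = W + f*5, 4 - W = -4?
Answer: -7760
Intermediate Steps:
W = 8 (W = 4 - 1*(-4) = 4 + 4 = 8)
G(x, f) = 8 + 5*f (G(x, f) = 8 + f*5 = 8 + 5*f)
-970*G(1, 0) = -970*(8 + 5*0) = -970*(8 + 0) = -970*8 = -7760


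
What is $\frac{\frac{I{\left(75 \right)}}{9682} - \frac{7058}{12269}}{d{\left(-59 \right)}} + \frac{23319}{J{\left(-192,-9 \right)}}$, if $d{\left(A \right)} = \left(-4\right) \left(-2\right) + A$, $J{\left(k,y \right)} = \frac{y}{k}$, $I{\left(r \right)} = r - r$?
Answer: $\frac{311277689426}{625719} \approx 4.9747 \cdot 10^{5}$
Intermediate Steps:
$I{\left(r \right)} = 0$
$d{\left(A \right)} = 8 + A$
$\frac{\frac{I{\left(75 \right)}}{9682} - \frac{7058}{12269}}{d{\left(-59 \right)}} + \frac{23319}{J{\left(-192,-9 \right)}} = \frac{\frac{0}{9682} - \frac{7058}{12269}}{8 - 59} + \frac{23319}{\left(-9\right) \frac{1}{-192}} = \frac{0 \cdot \frac{1}{9682} - \frac{7058}{12269}}{-51} + \frac{23319}{\left(-9\right) \left(- \frac{1}{192}\right)} = \left(0 - \frac{7058}{12269}\right) \left(- \frac{1}{51}\right) + \frac{23319}{\frac{3}{64}} = \left(- \frac{7058}{12269}\right) \left(- \frac{1}{51}\right) + 23319 \cdot \frac{64}{3} = \frac{7058}{625719} + 497472 = \frac{311277689426}{625719}$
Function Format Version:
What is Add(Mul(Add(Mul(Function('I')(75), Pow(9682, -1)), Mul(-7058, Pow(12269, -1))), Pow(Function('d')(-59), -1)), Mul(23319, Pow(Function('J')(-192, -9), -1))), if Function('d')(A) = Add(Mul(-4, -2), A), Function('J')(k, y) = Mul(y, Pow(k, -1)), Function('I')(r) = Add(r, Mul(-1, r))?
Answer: Rational(311277689426, 625719) ≈ 4.9747e+5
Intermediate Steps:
Function('I')(r) = 0
Function('d')(A) = Add(8, A)
Add(Mul(Add(Mul(Function('I')(75), Pow(9682, -1)), Mul(-7058, Pow(12269, -1))), Pow(Function('d')(-59), -1)), Mul(23319, Pow(Function('J')(-192, -9), -1))) = Add(Mul(Add(Mul(0, Pow(9682, -1)), Mul(-7058, Pow(12269, -1))), Pow(Add(8, -59), -1)), Mul(23319, Pow(Mul(-9, Pow(-192, -1)), -1))) = Add(Mul(Add(Mul(0, Rational(1, 9682)), Mul(-7058, Rational(1, 12269))), Pow(-51, -1)), Mul(23319, Pow(Mul(-9, Rational(-1, 192)), -1))) = Add(Mul(Add(0, Rational(-7058, 12269)), Rational(-1, 51)), Mul(23319, Pow(Rational(3, 64), -1))) = Add(Mul(Rational(-7058, 12269), Rational(-1, 51)), Mul(23319, Rational(64, 3))) = Add(Rational(7058, 625719), 497472) = Rational(311277689426, 625719)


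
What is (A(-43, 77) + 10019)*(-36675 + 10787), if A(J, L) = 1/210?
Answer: -27234059504/105 ≈ -2.5937e+8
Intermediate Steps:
A(J, L) = 1/210
(A(-43, 77) + 10019)*(-36675 + 10787) = (1/210 + 10019)*(-36675 + 10787) = (2103991/210)*(-25888) = -27234059504/105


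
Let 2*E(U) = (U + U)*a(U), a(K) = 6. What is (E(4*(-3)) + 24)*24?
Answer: -1152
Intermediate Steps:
E(U) = 6*U (E(U) = ((U + U)*6)/2 = ((2*U)*6)/2 = (12*U)/2 = 6*U)
(E(4*(-3)) + 24)*24 = (6*(4*(-3)) + 24)*24 = (6*(-12) + 24)*24 = (-72 + 24)*24 = -48*24 = -1152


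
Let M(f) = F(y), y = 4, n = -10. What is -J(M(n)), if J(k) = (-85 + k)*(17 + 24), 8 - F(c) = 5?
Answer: 3362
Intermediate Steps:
F(c) = 3 (F(c) = 8 - 1*5 = 8 - 5 = 3)
M(f) = 3
J(k) = -3485 + 41*k (J(k) = (-85 + k)*41 = -3485 + 41*k)
-J(M(n)) = -(-3485 + 41*3) = -(-3485 + 123) = -1*(-3362) = 3362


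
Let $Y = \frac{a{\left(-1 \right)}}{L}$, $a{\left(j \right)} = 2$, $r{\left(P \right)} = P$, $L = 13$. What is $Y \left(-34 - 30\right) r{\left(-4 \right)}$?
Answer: $\frac{512}{13} \approx 39.385$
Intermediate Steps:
$Y = \frac{2}{13} \approx 0.15385$
$Y \left(-34 - 30\right) r{\left(-4 \right)} = \frac{2 \left(-34 - 30\right) \left(-4\right)}{13} = \frac{2 \left(\left(-64\right) \left(-4\right)\right)}{13} = \frac{2}{13} \cdot 256 = \frac{512}{13}$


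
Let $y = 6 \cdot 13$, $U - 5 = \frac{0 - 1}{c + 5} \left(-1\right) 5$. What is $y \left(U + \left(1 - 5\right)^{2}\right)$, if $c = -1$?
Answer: $\frac{3471}{2} \approx 1735.5$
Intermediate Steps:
$U = \frac{25}{4}$ ($U = 5 + \frac{0 - 1}{-1 + 5} \left(-1\right) 5 = 5 + - \frac{1}{4} \left(-1\right) 5 = 5 + \left(-1\right) \frac{1}{4} \left(-1\right) 5 = 5 + \left(- \frac{1}{4}\right) \left(-1\right) 5 = 5 + \frac{1}{4} \cdot 5 = 5 + \frac{5}{4} = \frac{25}{4} \approx 6.25$)
$y = 78$
$y \left(U + \left(1 - 5\right)^{2}\right) = 78 \left(\frac{25}{4} + \left(1 - 5\right)^{2}\right) = 78 \left(\frac{25}{4} + \left(-4\right)^{2}\right) = 78 \left(\frac{25}{4} + 16\right) = 78 \cdot \frac{89}{4} = \frac{3471}{2}$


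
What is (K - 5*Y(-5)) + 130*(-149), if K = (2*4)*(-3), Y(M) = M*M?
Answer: -19519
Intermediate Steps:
Y(M) = M**2
K = -24 (K = 8*(-3) = -24)
(K - 5*Y(-5)) + 130*(-149) = (-24 - 5*(-5)**2) + 130*(-149) = (-24 - 5*25) - 19370 = (-24 - 125) - 19370 = -149 - 19370 = -19519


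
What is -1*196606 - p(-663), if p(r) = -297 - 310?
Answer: -195999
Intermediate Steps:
p(r) = -607
-1*196606 - p(-663) = -1*196606 - 1*(-607) = -196606 + 607 = -195999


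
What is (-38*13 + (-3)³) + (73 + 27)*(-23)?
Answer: -2821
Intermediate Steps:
(-38*13 + (-3)³) + (73 + 27)*(-23) = (-494 - 27) + 100*(-23) = -521 - 2300 = -2821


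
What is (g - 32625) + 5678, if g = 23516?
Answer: -3431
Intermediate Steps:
(g - 32625) + 5678 = (23516 - 32625) + 5678 = -9109 + 5678 = -3431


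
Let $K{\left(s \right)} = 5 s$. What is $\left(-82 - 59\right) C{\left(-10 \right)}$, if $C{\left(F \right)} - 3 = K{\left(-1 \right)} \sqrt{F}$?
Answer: $-423 + 705 i \sqrt{10} \approx -423.0 + 2229.4 i$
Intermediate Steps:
$C{\left(F \right)} = 3 - 5 \sqrt{F}$ ($C{\left(F \right)} = 3 + 5 \left(-1\right) \sqrt{F} = 3 - 5 \sqrt{F}$)
$\left(-82 - 59\right) C{\left(-10 \right)} = \left(-82 - 59\right) \left(3 - 5 \sqrt{-10}\right) = - 141 \left(3 - 5 i \sqrt{10}\right) = -423 + 705 i \sqrt{10}$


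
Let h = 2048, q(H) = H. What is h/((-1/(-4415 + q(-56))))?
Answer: 9156608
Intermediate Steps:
h/((-1/(-4415 + q(-56)))) = 2048/((-1/(-4415 - 56))) = 2048/((-1/(-4471))) = 2048/((-1*(-1/4471))) = 2048/(1/4471) = 2048*4471 = 9156608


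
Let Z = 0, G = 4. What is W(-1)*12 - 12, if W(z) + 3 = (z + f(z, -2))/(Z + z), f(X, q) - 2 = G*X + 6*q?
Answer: 132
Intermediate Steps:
f(X, q) = 2 + 4*X + 6*q (f(X, q) = 2 + (4*X + 6*q) = 2 + 4*X + 6*q)
W(z) = -3 + (-10 + 5*z)/z (W(z) = -3 + (z + (2 + 4*z + 6*(-2)))/(0 + z) = -3 + (z + (2 + 4*z - 12))/z = -3 + (z + (-10 + 4*z))/z = -3 + (-10 + 5*z)/z)
W(-1)*12 - 12 = (2 - 10/(-1))*12 - 12 = (2 - 10*(-1))*12 - 12 = (2 + 10)*12 - 12 = 12*12 - 12 = 144 - 12 = 132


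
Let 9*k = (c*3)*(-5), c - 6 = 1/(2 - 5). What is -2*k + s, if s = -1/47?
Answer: 7981/423 ≈ 18.868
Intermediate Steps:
c = 17/3 (c = 6 + 1/(2 - 5) = 6 + 1/(-3) = 6 - 1/3 = 17/3 ≈ 5.6667)
k = -85/9 (k = (((17/3)*3)*(-5))/9 = (17*(-5))/9 = (1/9)*(-85) = -85/9 ≈ -9.4444)
s = -1/47 (s = -1*1/47 = -1/47 ≈ -0.021277)
-2*k + s = -2*(-85/9) - 1/47 = 170/9 - 1/47 = 7981/423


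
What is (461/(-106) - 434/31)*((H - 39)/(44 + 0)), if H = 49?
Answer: -9725/2332 ≈ -4.1702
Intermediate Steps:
(461/(-106) - 434/31)*((H - 39)/(44 + 0)) = (461/(-106) - 434/31)*((49 - 39)/(44 + 0)) = (461*(-1/106) - 434*1/31)*(10/44) = (-461/106 - 14)*(10*(1/44)) = -1945/106*5/22 = -9725/2332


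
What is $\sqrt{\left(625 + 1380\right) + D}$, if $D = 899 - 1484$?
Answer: $2 \sqrt{355} \approx 37.683$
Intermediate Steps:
$D = -585$ ($D = 899 - 1484 = -585$)
$\sqrt{\left(625 + 1380\right) + D} = \sqrt{\left(625 + 1380\right) - 585} = \sqrt{2005 - 585} = \sqrt{1420} = 2 \sqrt{355}$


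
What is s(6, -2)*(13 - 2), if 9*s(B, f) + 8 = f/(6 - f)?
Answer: -121/12 ≈ -10.083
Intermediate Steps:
s(B, f) = -8/9 + f/(9*(6 - f)) (s(B, f) = -8/9 + (f/(6 - f))/9 = -8/9 + f/(9*(6 - f)))
s(6, -2)*(13 - 2) = ((16/3 - 1*(-2))/(-6 - 2))*(13 - 2) = ((16/3 + 2)/(-8))*11 = -⅛*22/3*11 = -11/12*11 = -121/12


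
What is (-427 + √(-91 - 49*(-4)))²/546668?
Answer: (427 - √105)²/546668 ≈ 0.31771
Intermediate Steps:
(-427 + √(-91 - 49*(-4)))²/546668 = (-427 + √(-91 + 196))²*(1/546668) = (-427 + √105)²*(1/546668) = (-427 + √105)²/546668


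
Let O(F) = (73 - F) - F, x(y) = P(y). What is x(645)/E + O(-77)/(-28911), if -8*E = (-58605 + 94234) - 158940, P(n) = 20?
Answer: -23365837/3565044321 ≈ -0.0065541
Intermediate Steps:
x(y) = 20
O(F) = 73 - 2*F
E = 123311/8 (E = -((-58605 + 94234) - 158940)/8 = -(35629 - 158940)/8 = -⅛*(-123311) = 123311/8 ≈ 15414.)
x(645)/E + O(-77)/(-28911) = 20/(123311/8) + (73 - 2*(-77))/(-28911) = 20*(8/123311) + (73 + 154)*(-1/28911) = 160/123311 + 227*(-1/28911) = 160/123311 - 227/28911 = -23365837/3565044321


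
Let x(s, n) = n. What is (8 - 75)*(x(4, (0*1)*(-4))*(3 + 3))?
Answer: 0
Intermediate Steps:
(8 - 75)*(x(4, (0*1)*(-4))*(3 + 3)) = (8 - 75)*(((0*1)*(-4))*(3 + 3)) = -67*0*(-4)*6 = -0*6 = -67*0 = 0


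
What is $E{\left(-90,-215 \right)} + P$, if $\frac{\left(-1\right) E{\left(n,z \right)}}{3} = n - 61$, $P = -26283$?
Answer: $-25830$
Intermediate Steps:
$E{\left(n,z \right)} = 183 - 3 n$ ($E{\left(n,z \right)} = - 3 \left(n - 61\right) = - 3 \left(-61 + n\right) = 183 - 3 n$)
$E{\left(-90,-215 \right)} + P = \left(183 - -270\right) - 26283 = \left(183 + 270\right) - 26283 = 453 - 26283 = -25830$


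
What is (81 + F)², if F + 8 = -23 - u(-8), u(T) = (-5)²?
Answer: 625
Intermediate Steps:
u(T) = 25
F = -56 (F = -8 + (-23 - 1*25) = -8 + (-23 - 25) = -8 - 48 = -56)
(81 + F)² = (81 - 56)² = 25² = 625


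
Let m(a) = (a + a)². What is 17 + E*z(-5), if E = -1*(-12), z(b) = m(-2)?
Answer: 209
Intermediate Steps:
m(a) = 4*a² (m(a) = (2*a)² = 4*a²)
z(b) = 16 (z(b) = 4*(-2)² = 4*4 = 16)
E = 12
17 + E*z(-5) = 17 + 12*16 = 17 + 192 = 209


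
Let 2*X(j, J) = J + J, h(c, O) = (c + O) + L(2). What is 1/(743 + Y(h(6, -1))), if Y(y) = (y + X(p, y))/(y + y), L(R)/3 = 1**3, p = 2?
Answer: 1/744 ≈ 0.0013441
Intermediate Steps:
L(R) = 3 (L(R) = 3*1**3 = 3*1 = 3)
h(c, O) = 3 + O + c (h(c, O) = (c + O) + 3 = (O + c) + 3 = 3 + O + c)
X(j, J) = J (X(j, J) = (J + J)/2 = (2*J)/2 = J)
Y(y) = 1 (Y(y) = (y + y)/(y + y) = (2*y)/((2*y)) = (2*y)*(1/(2*y)) = 1)
1/(743 + Y(h(6, -1))) = 1/(743 + 1) = 1/744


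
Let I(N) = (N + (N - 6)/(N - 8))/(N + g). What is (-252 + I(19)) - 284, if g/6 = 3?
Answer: -5890/11 ≈ -535.45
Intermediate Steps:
g = 18 (g = 6*3 = 18)
I(N) = (N + (-6 + N)/(-8 + N))/(18 + N) (I(N) = (N + (N - 6)/(N - 8))/(N + 18) = (N + (-6 + N)/(-8 + N))/(18 + N))
(-252 + I(19)) - 284 = (-252 + (-6 + 19² - 7*19)/(-144 + 19² + 10*19)) - 284 = (-252 + (-6 + 361 - 133)/(-144 + 361 + 190)) - 284 = (-252 + 222/407) - 284 = (-252 + (1/407)*222) - 284 = (-252 + 6/11) - 284 = -2766/11 - 284 = -5890/11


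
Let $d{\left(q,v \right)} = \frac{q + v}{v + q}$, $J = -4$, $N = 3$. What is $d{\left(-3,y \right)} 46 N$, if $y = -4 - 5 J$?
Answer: $138$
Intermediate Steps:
$y = 16$ ($y = -4 - -20 = -4 + 20 = 16$)
$d{\left(q,v \right)} = 1$ ($d{\left(q,v \right)} = \frac{q + v}{q + v} = 1$)
$d{\left(-3,y \right)} 46 N = 1 \cdot 46 \cdot 3 = 46 \cdot 3 = 138$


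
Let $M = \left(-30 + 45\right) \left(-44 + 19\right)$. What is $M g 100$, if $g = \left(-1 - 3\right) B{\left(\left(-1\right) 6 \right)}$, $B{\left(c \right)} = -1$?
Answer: $-150000$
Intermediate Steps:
$g = 4$ ($g = \left(-1 - 3\right) \left(-1\right) = \left(-4\right) \left(-1\right) = 4$)
$M = -375$ ($M = 15 \left(-25\right) = -375$)
$M g 100 = \left(-375\right) 4 \cdot 100 = \left(-1500\right) 100 = -150000$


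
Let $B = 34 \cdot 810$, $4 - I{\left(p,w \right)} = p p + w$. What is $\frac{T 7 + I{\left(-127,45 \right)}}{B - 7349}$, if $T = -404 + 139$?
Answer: $- \frac{18025}{20191} \approx -0.89272$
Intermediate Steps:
$T = -265$
$I{\left(p,w \right)} = 4 - w - p^{2}$ ($I{\left(p,w \right)} = 4 - \left(p p + w\right) = 4 - \left(p^{2} + w\right) = 4 - \left(w + p^{2}\right) = 4 - w - p^{2}$)
$B = 27540$
$\frac{T 7 + I{\left(-127,45 \right)}}{B - 7349} = \frac{\left(-265\right) 7 - 16170}{27540 - 7349} = \frac{-1855 - 16170}{20191} = \left(-1855 - 16170\right) \frac{1}{20191} = \left(-18025\right) \frac{1}{20191} = - \frac{18025}{20191}$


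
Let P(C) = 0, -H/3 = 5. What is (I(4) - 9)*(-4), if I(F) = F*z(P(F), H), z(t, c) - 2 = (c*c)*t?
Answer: 4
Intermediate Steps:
H = -15 (H = -3*5 = -15)
z(t, c) = 2 + t*c² (z(t, c) = 2 + (c*c)*t = 2 + c²*t = 2 + t*c²)
I(F) = 2*F (I(F) = F*(2 + 0*(-15)²) = F*(2 + 0*225) = F*(2 + 0) = F*2 = 2*F)
(I(4) - 9)*(-4) = (2*4 - 9)*(-4) = (8 - 9)*(-4) = -1*(-4) = 4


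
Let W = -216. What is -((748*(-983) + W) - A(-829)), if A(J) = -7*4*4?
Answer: 735388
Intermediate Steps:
A(J) = -112 (A(J) = -28*4 = -112)
-((748*(-983) + W) - A(-829)) = -((748*(-983) - 216) - 1*(-112)) = -((-735284 - 216) + 112) = -(-735500 + 112) = -1*(-735388) = 735388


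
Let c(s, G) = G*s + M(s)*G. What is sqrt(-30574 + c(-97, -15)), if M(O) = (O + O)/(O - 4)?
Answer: I*sqrt(297336829)/101 ≈ 170.73*I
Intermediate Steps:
M(O) = 2*O/(-4 + O) (M(O) = (2*O)/(-4 + O) = 2*O/(-4 + O))
c(s, G) = G*s + 2*G*s/(-4 + s) (c(s, G) = G*s + (2*s/(-4 + s))*G = G*s + 2*G*s/(-4 + s))
sqrt(-30574 + c(-97, -15)) = sqrt(-30574 - 15*(-97)*(-2 - 97)/(-4 - 97)) = sqrt(-30574 - 15*(-97)*(-99)/(-101)) = sqrt(-30574 - 15*(-97)*(-1/101)*(-99)) = sqrt(-30574 + 144045/101) = sqrt(-2943929/101) = I*sqrt(297336829)/101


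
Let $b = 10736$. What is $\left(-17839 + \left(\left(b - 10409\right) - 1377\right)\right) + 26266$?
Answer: $7377$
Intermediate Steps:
$\left(-17839 + \left(\left(b - 10409\right) - 1377\right)\right) + 26266 = \left(-17839 + \left(\left(10736 - 10409\right) - 1377\right)\right) + 26266 = \left(-17839 + \left(327 - 1377\right)\right) + 26266 = \left(-17839 - 1050\right) + 26266 = -18889 + 26266 = 7377$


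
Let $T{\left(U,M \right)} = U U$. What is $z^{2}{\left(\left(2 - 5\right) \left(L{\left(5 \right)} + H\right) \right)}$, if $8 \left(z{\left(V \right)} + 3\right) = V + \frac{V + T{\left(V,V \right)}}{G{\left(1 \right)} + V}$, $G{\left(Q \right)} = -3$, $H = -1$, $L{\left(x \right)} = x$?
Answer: $\frac{784}{25} \approx 31.36$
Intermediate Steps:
$T{\left(U,M \right)} = U^{2}$
$z{\left(V \right)} = -3 + \frac{V}{8} + \frac{V + V^{2}}{8 \left(-3 + V\right)}$ ($z{\left(V \right)} = -3 + \frac{V + \frac{V + V^{2}}{-3 + V}}{8} = -3 + \left(\frac{V}{8} + \frac{V + V^{2}}{8 \left(-3 + V\right)}\right) = -3 + \frac{V}{8} + \frac{V + V^{2}}{8 \left(-3 + V\right)}$)
$z^{2}{\left(\left(2 - 5\right) \left(L{\left(5 \right)} + H\right) \right)} = \left(\frac{36 + \left(\left(2 - 5\right) \left(5 - 1\right)\right)^{2} - 13 \left(2 - 5\right) \left(5 - 1\right)}{4 \left(-3 + \left(2 - 5\right) \left(5 - 1\right)\right)}\right)^{2} = \left(\frac{36 + \left(\left(-3\right) 4\right)^{2} - 13 \left(\left(-3\right) 4\right)}{4 \left(-3 - 12\right)}\right)^{2} = \left(\frac{36 + \left(-12\right)^{2} - -156}{4 \left(-3 - 12\right)}\right)^{2} = \left(\frac{36 + 144 + 156}{4 \left(-15\right)}\right)^{2} = \left(\frac{1}{4} \left(- \frac{1}{15}\right) 336\right)^{2} = \left(- \frac{28}{5}\right)^{2} = \frac{784}{25}$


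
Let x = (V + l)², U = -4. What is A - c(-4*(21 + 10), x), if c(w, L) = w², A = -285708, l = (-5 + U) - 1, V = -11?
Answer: -301084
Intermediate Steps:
l = -10 (l = (-5 - 4) - 1 = -9 - 1 = -10)
x = 441 (x = (-11 - 10)² = (-21)² = 441)
A - c(-4*(21 + 10), x) = -285708 - (-4*(21 + 10))² = -285708 - (-4*31)² = -285708 - 1*(-124)² = -285708 - 1*15376 = -285708 - 15376 = -301084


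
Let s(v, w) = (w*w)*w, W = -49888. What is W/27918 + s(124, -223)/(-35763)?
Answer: 51302397827/166405239 ≈ 308.30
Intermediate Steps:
s(v, w) = w³ (s(v, w) = w²*w = w³)
W/27918 + s(124, -223)/(-35763) = -49888/27918 + (-223)³/(-35763) = -49888*1/27918 - 11089567*(-1/35763) = -24944/13959 + 11089567/35763 = 51302397827/166405239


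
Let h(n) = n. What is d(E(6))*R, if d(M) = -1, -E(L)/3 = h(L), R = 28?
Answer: -28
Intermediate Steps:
E(L) = -3*L
d(E(6))*R = -1*28 = -28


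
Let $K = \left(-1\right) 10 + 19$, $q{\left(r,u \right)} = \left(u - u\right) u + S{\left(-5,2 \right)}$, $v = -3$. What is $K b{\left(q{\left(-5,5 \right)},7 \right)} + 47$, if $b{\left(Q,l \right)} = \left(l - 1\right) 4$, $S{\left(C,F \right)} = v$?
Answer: $263$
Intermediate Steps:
$S{\left(C,F \right)} = -3$
$q{\left(r,u \right)} = -3$ ($q{\left(r,u \right)} = \left(u - u\right) u - 3 = 0 u - 3 = 0 - 3 = -3$)
$b{\left(Q,l \right)} = -4 + 4 l$ ($b{\left(Q,l \right)} = \left(-1 + l\right) 4 = -4 + 4 l$)
$K = 9$ ($K = -10 + 19 = 9$)
$K b{\left(q{\left(-5,5 \right)},7 \right)} + 47 = 9 \left(-4 + 4 \cdot 7\right) + 47 = 9 \left(-4 + 28\right) + 47 = 9 \cdot 24 + 47 = 216 + 47 = 263$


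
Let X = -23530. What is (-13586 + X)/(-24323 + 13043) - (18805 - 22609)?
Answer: 3578853/940 ≈ 3807.3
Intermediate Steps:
(-13586 + X)/(-24323 + 13043) - (18805 - 22609) = (-13586 - 23530)/(-24323 + 13043) - (18805 - 22609) = -37116/(-11280) - 1*(-3804) = -37116*(-1/11280) + 3804 = 3093/940 + 3804 = 3578853/940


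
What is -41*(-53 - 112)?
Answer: 6765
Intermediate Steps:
-41*(-53 - 112) = -41*(-165) = 6765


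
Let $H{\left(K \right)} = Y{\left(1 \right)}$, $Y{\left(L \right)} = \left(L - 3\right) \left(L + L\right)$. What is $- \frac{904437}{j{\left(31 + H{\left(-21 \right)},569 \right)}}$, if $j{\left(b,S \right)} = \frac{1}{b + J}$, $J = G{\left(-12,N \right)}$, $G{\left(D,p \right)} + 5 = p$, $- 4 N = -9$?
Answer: $- \frac{87730389}{4} \approx -2.1933 \cdot 10^{7}$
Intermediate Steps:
$N = \frac{9}{4}$ ($N = \left(- \frac{1}{4}\right) \left(-9\right) = \frac{9}{4} \approx 2.25$)
$Y{\left(L \right)} = 2 L \left(-3 + L\right)$ ($Y{\left(L \right)} = \left(-3 + L\right) 2 L = 2 L \left(-3 + L\right)$)
$G{\left(D,p \right)} = -5 + p$
$H{\left(K \right)} = -4$ ($H{\left(K \right)} = 2 \cdot 1 \left(-3 + 1\right) = 2 \cdot 1 \left(-2\right) = -4$)
$J = - \frac{11}{4}$ ($J = -5 + \frac{9}{4} = - \frac{11}{4} \approx -2.75$)
$j{\left(b,S \right)} = \frac{1}{- \frac{11}{4} + b}$ ($j{\left(b,S \right)} = \frac{1}{b - \frac{11}{4}} = \frac{1}{- \frac{11}{4} + b}$)
$- \frac{904437}{j{\left(31 + H{\left(-21 \right)},569 \right)}} = - \frac{904437}{4 \frac{1}{-11 + 4 \left(31 - 4\right)}} = - \frac{904437}{4 \frac{1}{-11 + 4 \cdot 27}} = - \frac{904437}{4 \frac{1}{-11 + 108}} = - \frac{904437}{4 \cdot \frac{1}{97}} = - \frac{904437}{\frac{4}{97}} = \left(-904437\right) \frac{97}{4} = - \frac{87730389}{4}$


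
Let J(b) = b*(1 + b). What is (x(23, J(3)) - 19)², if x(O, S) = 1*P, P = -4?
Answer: 529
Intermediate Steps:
x(O, S) = -4 (x(O, S) = 1*(-4) = -4)
(x(23, J(3)) - 19)² = (-4 - 19)² = (-23)² = 529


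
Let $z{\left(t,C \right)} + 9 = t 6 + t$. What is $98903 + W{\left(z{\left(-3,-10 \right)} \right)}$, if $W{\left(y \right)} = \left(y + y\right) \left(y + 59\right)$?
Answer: $97163$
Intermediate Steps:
$z{\left(t,C \right)} = -9 + 7 t$ ($z{\left(t,C \right)} = -9 + \left(t 6 + t\right) = -9 + \left(6 t + t\right) = -9 + 7 t$)
$W{\left(y \right)} = 2 y \left(59 + y\right)$
$98903 + W{\left(z{\left(-3,-10 \right)} \right)} = 98903 + 2 \left(-9 + 7 \left(-3\right)\right) \left(59 + \left(-9 + 7 \left(-3\right)\right)\right) = 98903 + 2 \left(-9 - 21\right) \left(59 - 30\right) = 98903 + 2 \left(-30\right) \left(59 - 30\right) = 98903 + 2 \left(-30\right) 29 = 98903 - 1740 = 97163$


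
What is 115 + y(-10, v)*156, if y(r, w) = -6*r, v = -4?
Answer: 9475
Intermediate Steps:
115 + y(-10, v)*156 = 115 - 6*(-10)*156 = 115 + 60*156 = 115 + 9360 = 9475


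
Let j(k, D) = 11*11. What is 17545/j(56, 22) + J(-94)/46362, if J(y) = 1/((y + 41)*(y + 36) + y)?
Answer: 20033020201/138158760 ≈ 145.00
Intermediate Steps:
j(k, D) = 121
J(y) = 1/(y + (36 + y)*(41 + y)) (J(y) = 1/((41 + y)*(36 + y) + y) = 1/((36 + y)*(41 + y) + y) = 1/(y + (36 + y)*(41 + y)))
17545/j(56, 22) + J(-94)/46362 = 17545/121 + 1/((1476 + (-94)² + 78*(-94))*46362) = 17545*(1/121) + (1/46362)/(1476 + 8836 - 7332) = 145 + (1/46362)/2980 = 145 + (1/2980)*(1/46362) = 145 + 1/138158760 = 20033020201/138158760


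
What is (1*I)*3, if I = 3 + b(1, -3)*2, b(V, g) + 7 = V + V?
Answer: -21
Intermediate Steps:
b(V, g) = -7 + 2*V (b(V, g) = -7 + (V + V) = -7 + 2*V)
I = -7 (I = 3 + (-7 + 2*1)*2 = 3 + (-7 + 2)*2 = 3 - 5*2 = 3 - 10 = -7)
(1*I)*3 = (1*(-7))*3 = -7*3 = -21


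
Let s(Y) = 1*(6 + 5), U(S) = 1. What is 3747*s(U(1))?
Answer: 41217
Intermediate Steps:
s(Y) = 11 (s(Y) = 1*11 = 11)
3747*s(U(1)) = 3747*11 = 41217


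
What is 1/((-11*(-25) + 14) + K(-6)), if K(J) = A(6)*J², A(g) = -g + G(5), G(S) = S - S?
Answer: 1/73 ≈ 0.013699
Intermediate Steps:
G(S) = 0
A(g) = -g (A(g) = -g + 0 = -g)
K(J) = -6*J² (K(J) = (-1*6)*J² = -6*J²)
1/((-11*(-25) + 14) + K(-6)) = 1/((-11*(-25) + 14) - 6*(-6)²) = 1/((275 + 14) - 6*36) = 1/(289 - 216) = 1/73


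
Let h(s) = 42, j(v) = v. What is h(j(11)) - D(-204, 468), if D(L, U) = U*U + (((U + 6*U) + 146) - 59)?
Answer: -222345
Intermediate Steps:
D(L, U) = 87 + U² + 7*U (D(L, U) = U² + ((7*U + 146) - 59) = U² + ((146 + 7*U) - 59) = U² + (87 + 7*U) = 87 + U² + 7*U)
h(j(11)) - D(-204, 468) = 42 - (87 + 468² + 7*468) = 42 - (87 + 219024 + 3276) = 42 - 1*222387 = 42 - 222387 = -222345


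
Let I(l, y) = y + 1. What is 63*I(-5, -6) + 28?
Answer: -287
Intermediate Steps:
I(l, y) = 1 + y
63*I(-5, -6) + 28 = 63*(1 - 6) + 28 = 63*(-5) + 28 = -315 + 28 = -287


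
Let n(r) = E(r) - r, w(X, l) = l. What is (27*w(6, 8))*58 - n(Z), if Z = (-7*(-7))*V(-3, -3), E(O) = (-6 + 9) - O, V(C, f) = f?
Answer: 12231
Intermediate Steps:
E(O) = 3 - O
Z = -147 (Z = -7*(-7)*(-3) = 49*(-3) = -147)
n(r) = 3 - 2*r (n(r) = (3 - r) - r = 3 - 2*r)
(27*w(6, 8))*58 - n(Z) = (27*8)*58 - (3 - 2*(-147)) = 216*58 - (3 + 294) = 12528 - 1*297 = 12528 - 297 = 12231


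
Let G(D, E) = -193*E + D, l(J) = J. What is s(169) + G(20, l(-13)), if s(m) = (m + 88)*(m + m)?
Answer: 89395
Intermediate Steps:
G(D, E) = D - 193*E
s(m) = 2*m*(88 + m) (s(m) = (88 + m)*(2*m) = 2*m*(88 + m))
s(169) + G(20, l(-13)) = 2*169*(88 + 169) + (20 - 193*(-13)) = 2*169*257 + (20 + 2509) = 86866 + 2529 = 89395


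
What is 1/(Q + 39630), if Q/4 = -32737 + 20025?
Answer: -1/11218 ≈ -8.9142e-5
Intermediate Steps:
Q = -50848 (Q = 4*(-32737 + 20025) = 4*(-12712) = -50848)
1/(Q + 39630) = 1/(-50848 + 39630) = 1/(-11218) = -1/11218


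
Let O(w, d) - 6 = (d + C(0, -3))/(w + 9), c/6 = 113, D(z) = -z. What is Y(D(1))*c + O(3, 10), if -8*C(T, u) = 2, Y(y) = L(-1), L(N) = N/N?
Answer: 10957/16 ≈ 684.81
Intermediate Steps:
L(N) = 1
Y(y) = 1
C(T, u) = -¼ (C(T, u) = -⅛*2 = -¼)
c = 678 (c = 6*113 = 678)
O(w, d) = 6 + (-¼ + d)/(9 + w) (O(w, d) = 6 + (d - ¼)/(w + 9) = 6 + (-¼ + d)/(9 + w))
Y(D(1))*c + O(3, 10) = 1*678 + (215/4 + 10 + 6*3)/(9 + 3) = 678 + (215/4 + 10 + 18)/12 = 678 + (1/12)*(327/4) = 678 + 109/16 = 10957/16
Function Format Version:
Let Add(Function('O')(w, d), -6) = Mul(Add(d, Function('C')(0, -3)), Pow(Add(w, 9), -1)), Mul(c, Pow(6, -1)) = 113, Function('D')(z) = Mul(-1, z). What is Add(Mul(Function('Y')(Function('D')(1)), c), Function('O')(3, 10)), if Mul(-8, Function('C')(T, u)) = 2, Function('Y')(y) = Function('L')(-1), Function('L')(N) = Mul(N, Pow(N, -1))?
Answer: Rational(10957, 16) ≈ 684.81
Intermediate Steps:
Function('L')(N) = 1
Function('Y')(y) = 1
Function('C')(T, u) = Rational(-1, 4) (Function('C')(T, u) = Mul(Rational(-1, 8), 2) = Rational(-1, 4))
c = 678 (c = Mul(6, 113) = 678)
Function('O')(w, d) = Add(6, Mul(Pow(Add(9, w), -1), Add(Rational(-1, 4), d))) (Function('O')(w, d) = Add(6, Mul(Add(d, Rational(-1, 4)), Pow(Add(w, 9), -1))) = Add(6, Mul(Add(Rational(-1, 4), d), Pow(Add(9, w), -1))) = Add(6, Mul(Pow(Add(9, w), -1), Add(Rational(-1, 4), d))))
Add(Mul(Function('Y')(Function('D')(1)), c), Function('O')(3, 10)) = Add(Mul(1, 678), Mul(Pow(Add(9, 3), -1), Add(Rational(215, 4), 10, Mul(6, 3)))) = Add(678, Mul(Pow(12, -1), Add(Rational(215, 4), 10, 18))) = Add(678, Mul(Rational(1, 12), Rational(327, 4))) = Add(678, Rational(109, 16)) = Rational(10957, 16)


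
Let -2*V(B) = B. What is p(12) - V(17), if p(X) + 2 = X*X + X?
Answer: 325/2 ≈ 162.50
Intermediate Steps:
p(X) = -2 + X + X**2 (p(X) = -2 + (X*X + X) = -2 + (X**2 + X) = -2 + (X + X**2) = -2 + X + X**2)
V(B) = -B/2
p(12) - V(17) = (-2 + 12 + 12**2) - (-1)*17/2 = (-2 + 12 + 144) - 1*(-17/2) = 154 + 17/2 = 325/2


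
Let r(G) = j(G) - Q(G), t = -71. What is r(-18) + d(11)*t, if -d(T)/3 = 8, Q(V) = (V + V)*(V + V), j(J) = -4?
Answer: 404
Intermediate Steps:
Q(V) = 4*V**2 (Q(V) = (2*V)*(2*V) = 4*V**2)
d(T) = -24 (d(T) = -3*8 = -24)
r(G) = -4 - 4*G**2
r(-18) + d(11)*t = (-4 - 4*(-18)**2) - 24*(-71) = (-4 - 4*324) + 1704 = (-4 - 1296) + 1704 = -1300 + 1704 = 404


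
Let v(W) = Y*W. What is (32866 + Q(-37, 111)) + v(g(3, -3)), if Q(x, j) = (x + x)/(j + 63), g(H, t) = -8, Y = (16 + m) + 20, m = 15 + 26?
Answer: 2805713/87 ≈ 32250.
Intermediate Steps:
m = 41
Y = 77 (Y = (16 + 41) + 20 = 57 + 20 = 77)
Q(x, j) = 2*x/(63 + j) (Q(x, j) = (2*x)/(63 + j) = 2*x/(63 + j))
v(W) = 77*W
(32866 + Q(-37, 111)) + v(g(3, -3)) = (32866 + 2*(-37)/(63 + 111)) + 77*(-8) = (32866 + 2*(-37)/174) - 616 = (32866 + 2*(-37)*(1/174)) - 616 = (32866 - 37/87) - 616 = 2859305/87 - 616 = 2805713/87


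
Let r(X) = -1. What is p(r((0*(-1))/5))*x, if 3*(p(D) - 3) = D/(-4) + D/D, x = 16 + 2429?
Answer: 33415/4 ≈ 8353.8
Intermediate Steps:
x = 2445
p(D) = 10/3 - D/12 (p(D) = 3 + (D/(-4) + D/D)/3 = 3 + (D*(-¼) + 1)/3 = 3 + (-D/4 + 1)/3 = 3 + (1 - D/4)/3 = 3 + (⅓ - D/12) = 10/3 - D/12)
p(r((0*(-1))/5))*x = (10/3 - 1/12*(-1))*2445 = (10/3 + 1/12)*2445 = (41/12)*2445 = 33415/4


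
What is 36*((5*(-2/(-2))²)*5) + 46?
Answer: 946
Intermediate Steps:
36*((5*(-2/(-2))²)*5) + 46 = 36*((5*(-2*(-½))²)*5) + 46 = 36*((5*1²)*5) + 46 = 36*((5*1)*5) + 46 = 36*(5*5) + 46 = 36*25 + 46 = 900 + 46 = 946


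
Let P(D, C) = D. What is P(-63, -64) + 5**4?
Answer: 562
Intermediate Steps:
P(-63, -64) + 5**4 = -63 + 5**4 = -63 + 625 = 562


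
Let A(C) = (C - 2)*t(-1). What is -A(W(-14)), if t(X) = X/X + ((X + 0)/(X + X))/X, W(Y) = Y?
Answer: 8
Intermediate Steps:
t(X) = 1 + 1/(2*X) (t(X) = 1 + (X/((2*X)))/X = 1 + (X*(1/(2*X)))/X = 1 + 1/(2*X))
A(C) = -1 + C/2 (A(C) = (C - 2)*((½ - 1)/(-1)) = (-2 + C)*(-1*(-½)) = (-2 + C)*(½) = -1 + C/2)
-A(W(-14)) = -(-1 + (½)*(-14)) = -(-1 - 7) = -1*(-8) = 8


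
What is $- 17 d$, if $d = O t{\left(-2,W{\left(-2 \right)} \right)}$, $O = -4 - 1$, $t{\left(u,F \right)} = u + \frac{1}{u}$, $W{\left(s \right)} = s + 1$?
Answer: $- \frac{425}{2} \approx -212.5$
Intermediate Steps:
$W{\left(s \right)} = 1 + s$
$O = -5$
$d = \frac{25}{2}$ ($d = - 5 \left(-2 + \frac{1}{-2}\right) = - 5 \left(-2 - \frac{1}{2}\right) = \left(-5\right) \left(- \frac{5}{2}\right) = \frac{25}{2} \approx 12.5$)
$- 17 d = \left(-17\right) \frac{25}{2} = - \frac{425}{2}$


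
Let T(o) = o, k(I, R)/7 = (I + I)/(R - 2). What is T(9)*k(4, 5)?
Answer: 168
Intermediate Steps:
k(I, R) = 14*I/(-2 + R) (k(I, R) = 7*((I + I)/(R - 2)) = 7*((2*I)/(-2 + R)) = 7*(2*I/(-2 + R)) = 14*I/(-2 + R))
T(9)*k(4, 5) = 9*(14*4/(-2 + 5)) = 9*(14*4/3) = 9*(14*4*(⅓)) = 9*(56/3) = 168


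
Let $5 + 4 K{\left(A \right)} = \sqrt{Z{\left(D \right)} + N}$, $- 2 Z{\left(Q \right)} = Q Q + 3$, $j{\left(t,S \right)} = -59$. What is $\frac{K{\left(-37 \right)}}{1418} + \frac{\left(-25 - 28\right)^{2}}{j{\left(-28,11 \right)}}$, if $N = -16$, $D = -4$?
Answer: $- \frac{15932943}{334648} + \frac{i \sqrt{102}}{11344} \approx -47.611 + 0.0008903 i$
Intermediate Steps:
$Z{\left(Q \right)} = - \frac{3}{2} - \frac{Q^{2}}{2}$ ($Z{\left(Q \right)} = - \frac{Q Q + 3}{2} = - \frac{Q^{2} + 3}{2} = - \frac{3 + Q^{2}}{2} = - \frac{3}{2} - \frac{Q^{2}}{2}$)
$K{\left(A \right)} = - \frac{5}{4} + \frac{i \sqrt{102}}{8}$ ($K{\left(A \right)} = - \frac{5}{4} + \frac{\sqrt{\left(- \frac{3}{2} - \frac{\left(-4\right)^{2}}{2}\right) - 16}}{4} = - \frac{5}{4} + \frac{\sqrt{\left(- \frac{3}{2} - 8\right) - 16}}{4} = - \frac{5}{4} + \frac{\sqrt{- \frac{19}{2} - 16}}{4} = - \frac{5}{4} + \frac{\sqrt{- \frac{51}{2}}}{4} = - \frac{5}{4} + \frac{\frac{1}{2} i \sqrt{102}}{4} = - \frac{5}{4} + \frac{i \sqrt{102}}{8}$)
$\frac{K{\left(-37 \right)}}{1418} + \frac{\left(-25 - 28\right)^{2}}{j{\left(-28,11 \right)}} = \frac{- \frac{5}{4} + \frac{i \sqrt{102}}{8}}{1418} + \frac{\left(-25 - 28\right)^{2}}{-59} = \left(- \frac{5}{4} + \frac{i \sqrt{102}}{8}\right) \frac{1}{1418} + \left(-53\right)^{2} \left(- \frac{1}{59}\right) = \left(- \frac{5}{5672} + \frac{i \sqrt{102}}{11344}\right) + 2809 \left(- \frac{1}{59}\right) = \left(- \frac{5}{5672} + \frac{i \sqrt{102}}{11344}\right) - \frac{2809}{59} = - \frac{15932943}{334648} + \frac{i \sqrt{102}}{11344}$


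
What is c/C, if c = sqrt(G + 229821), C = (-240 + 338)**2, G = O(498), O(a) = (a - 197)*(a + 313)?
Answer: sqrt(118483)/4802 ≈ 0.071681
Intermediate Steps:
O(a) = (-197 + a)*(313 + a)
G = 244111 (G = -61661 + 498**2 + 116*498 = -61661 + 248004 + 57768 = 244111)
C = 9604 (C = 98**2 = 9604)
c = 2*sqrt(118483) (c = sqrt(244111 + 229821) = sqrt(473932) = 2*sqrt(118483) ≈ 688.43)
c/C = (2*sqrt(118483))/9604 = (2*sqrt(118483))*(1/9604) = sqrt(118483)/4802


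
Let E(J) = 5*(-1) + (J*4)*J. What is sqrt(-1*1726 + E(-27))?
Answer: sqrt(1185) ≈ 34.424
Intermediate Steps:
E(J) = -5 + 4*J**2 (E(J) = -5 + (4*J)*J = -5 + 4*J**2)
sqrt(-1*1726 + E(-27)) = sqrt(-1*1726 + (-5 + 4*(-27)**2)) = sqrt(-1726 + (-5 + 4*729)) = sqrt(-1726 + (-5 + 2916)) = sqrt(-1726 + 2911) = sqrt(1185)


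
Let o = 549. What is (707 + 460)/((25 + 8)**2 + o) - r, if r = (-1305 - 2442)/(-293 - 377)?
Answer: -446308/91455 ≈ -4.8801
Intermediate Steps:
r = 3747/670 (r = -3747/(-670) = -3747*(-1/670) = 3747/670 ≈ 5.5925)
(707 + 460)/((25 + 8)**2 + o) - r = (707 + 460)/((25 + 8)**2 + 549) - 1*3747/670 = 1167/(33**2 + 549) - 3747/670 = 1167/(1089 + 549) - 3747/670 = 1167/1638 - 3747/670 = 1167*(1/1638) - 3747/670 = 389/546 - 3747/670 = -446308/91455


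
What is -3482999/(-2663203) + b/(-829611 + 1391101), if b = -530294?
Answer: 271694268414/747680926235 ≈ 0.36338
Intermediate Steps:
-3482999/(-2663203) + b/(-829611 + 1391101) = -3482999/(-2663203) - 530294/(-829611 + 1391101) = -3482999*(-1/2663203) - 530294/561490 = 3482999/2663203 - 530294*1/561490 = 3482999/2663203 - 265147/280745 = 271694268414/747680926235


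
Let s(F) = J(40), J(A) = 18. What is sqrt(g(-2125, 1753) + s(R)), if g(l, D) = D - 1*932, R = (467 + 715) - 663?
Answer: sqrt(839) ≈ 28.965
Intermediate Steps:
R = 519 (R = 1182 - 663 = 519)
g(l, D) = -932 + D (g(l, D) = D - 932 = -932 + D)
s(F) = 18
sqrt(g(-2125, 1753) + s(R)) = sqrt((-932 + 1753) + 18) = sqrt(821 + 18) = sqrt(839)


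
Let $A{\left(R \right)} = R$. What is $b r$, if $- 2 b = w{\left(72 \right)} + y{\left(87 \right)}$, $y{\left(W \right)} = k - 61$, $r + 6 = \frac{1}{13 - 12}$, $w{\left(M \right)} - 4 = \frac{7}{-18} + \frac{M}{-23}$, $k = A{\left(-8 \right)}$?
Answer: $- \frac{141835}{828} \approx -171.3$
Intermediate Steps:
$k = -8$
$w{\left(M \right)} = \frac{65}{18} - \frac{M}{23}$ ($w{\left(M \right)} = 4 + \left(\frac{7}{-18} + \frac{M}{-23}\right) = 4 + \left(7 \left(- \frac{1}{18}\right) + M \left(- \frac{1}{23}\right)\right) = 4 - \left(\frac{7}{18} + \frac{M}{23}\right) = \frac{65}{18} - \frac{M}{23}$)
$r = -5$ ($r = -6 + \frac{1}{13 - 12} = -6 + 1^{-1} = -6 + 1 = -5$)
$y{\left(W \right)} = -69$ ($y{\left(W \right)} = -8 - 61 = -69$)
$b = \frac{28367}{828}$ ($b = - \frac{\left(\frac{65}{18} - \frac{72}{23}\right) - 69}{2} = - \frac{\frac{199}{414} - 69}{2} = \left(- \frac{1}{2}\right) \left(- \frac{28367}{414}\right) = \frac{28367}{828} \approx 34.26$)
$b r = \frac{28367}{828} \left(-5\right) = - \frac{141835}{828}$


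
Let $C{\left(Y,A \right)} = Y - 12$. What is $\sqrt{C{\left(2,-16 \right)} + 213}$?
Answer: $\sqrt{203} \approx 14.248$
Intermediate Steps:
$C{\left(Y,A \right)} = -12 + Y$ ($C{\left(Y,A \right)} = Y - 12 = -12 + Y$)
$\sqrt{C{\left(2,-16 \right)} + 213} = \sqrt{\left(-12 + 2\right) + 213} = \sqrt{-10 + 213} = \sqrt{203}$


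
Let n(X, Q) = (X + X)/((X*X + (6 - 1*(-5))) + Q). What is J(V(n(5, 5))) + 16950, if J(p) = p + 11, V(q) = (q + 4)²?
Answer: 28541717/1681 ≈ 16979.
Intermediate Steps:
n(X, Q) = 2*X/(11 + Q + X²) (n(X, Q) = (2*X)/((X² + (6 + 5)) + Q) = (2*X)/((X² + 11) + Q) = (2*X)/((11 + X²) + Q) = (2*X)/(11 + Q + X²) = 2*X/(11 + Q + X²))
V(q) = (4 + q)²
J(p) = 11 + p
J(V(n(5, 5))) + 16950 = (11 + (4 + 2*5/(11 + 5 + 5²))²) + 16950 = (11 + (4 + 2*5/(11 + 5 + 25))²) + 16950 = (11 + (4 + 2*5/41)²) + 16950 = (11 + (4 + 2*5*(1/41))²) + 16950 = (11 + (4 + 10/41)²) + 16950 = (11 + (174/41)²) + 16950 = (11 + 30276/1681) + 16950 = 48767/1681 + 16950 = 28541717/1681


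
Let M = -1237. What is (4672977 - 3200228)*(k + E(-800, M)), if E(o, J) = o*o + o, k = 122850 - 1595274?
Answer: -1227129812776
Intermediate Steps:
k = -1472424
E(o, J) = o + o² (E(o, J) = o² + o = o + o²)
(4672977 - 3200228)*(k + E(-800, M)) = (4672977 - 3200228)*(-1472424 - 800*(1 - 800)) = 1472749*(-1472424 - 800*(-799)) = 1472749*(-1472424 + 639200) = 1472749*(-833224) = -1227129812776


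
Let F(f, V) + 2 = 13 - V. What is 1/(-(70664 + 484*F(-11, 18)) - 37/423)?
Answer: -423/28457785 ≈ -1.4864e-5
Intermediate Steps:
F(f, V) = 11 - V (F(f, V) = -2 + (13 - V) = 11 - V)
1/(-(70664 + 484*F(-11, 18)) - 37/423) = 1/(-(75988 - 8712) - 37/423) = 1/(-484/(1/(146 + (11 - 18))) - 37*1/423) = 1/(-484/(1/(146 - 7)) - 37/423) = 1/(-484/(1/139) - 37/423) = 1/(-484/1/139 - 37/423) = 1/(-484*139 - 37/423) = 1/(-67276 - 37/423) = 1/(-28457785/423) = -423/28457785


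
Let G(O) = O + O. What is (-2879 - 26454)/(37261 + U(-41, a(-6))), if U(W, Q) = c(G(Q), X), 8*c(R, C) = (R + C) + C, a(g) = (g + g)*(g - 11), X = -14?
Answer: -58666/74617 ≈ -0.78623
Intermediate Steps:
G(O) = 2*O
a(g) = 2*g*(-11 + g) (a(g) = (2*g)*(-11 + g) = 2*g*(-11 + g))
c(R, C) = C/4 + R/8 (c(R, C) = ((R + C) + C)/8 = ((C + R) + C)/8 = (R + 2*C)/8 = C/4 + R/8)
U(W, Q) = -7/2 + Q/4 (U(W, Q) = (1/4)*(-14) + (2*Q)/8 = -7/2 + Q/4)
(-2879 - 26454)/(37261 + U(-41, a(-6))) = (-2879 - 26454)/(37261 + (-7/2 + (2*(-6)*(-11 - 6))/4)) = -29333/(37261 + (-7/2 + (2*(-6)*(-17))/4)) = -29333/(37261 + (-7/2 + (1/4)*204)) = -29333/(37261 + (-7/2 + 51)) = -29333/(37261 + 95/2) = -29333/74617/2 = -29333*2/74617 = -58666/74617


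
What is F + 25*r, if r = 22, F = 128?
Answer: 678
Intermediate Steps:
F + 25*r = 128 + 25*22 = 128 + 550 = 678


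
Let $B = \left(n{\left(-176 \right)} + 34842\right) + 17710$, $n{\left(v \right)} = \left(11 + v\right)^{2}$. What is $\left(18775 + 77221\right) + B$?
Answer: $175773$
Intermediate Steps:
$B = 79777$ ($B = \left(\left(11 - 176\right)^{2} + 34842\right) + 17710 = \left(\left(-165\right)^{2} + 34842\right) + 17710 = \left(27225 + 34842\right) + 17710 = 62067 + 17710 = 79777$)
$\left(18775 + 77221\right) + B = \left(18775 + 77221\right) + 79777 = 95996 + 79777 = 175773$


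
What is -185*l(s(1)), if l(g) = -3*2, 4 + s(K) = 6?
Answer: 1110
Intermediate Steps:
s(K) = 2 (s(K) = -4 + 6 = 2)
l(g) = -6
-185*l(s(1)) = -185*(-6) = 1110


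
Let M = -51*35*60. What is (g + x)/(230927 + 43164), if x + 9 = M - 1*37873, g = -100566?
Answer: -628/701 ≈ -0.89586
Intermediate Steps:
M = -107100 (M = -1785*60 = -107100)
x = -144982 (x = -9 + (-107100 - 1*37873) = -9 + (-107100 - 37873) = -9 - 144973 = -144982)
(g + x)/(230927 + 43164) = (-100566 - 144982)/(230927 + 43164) = -245548/274091 = -245548*1/274091 = -628/701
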